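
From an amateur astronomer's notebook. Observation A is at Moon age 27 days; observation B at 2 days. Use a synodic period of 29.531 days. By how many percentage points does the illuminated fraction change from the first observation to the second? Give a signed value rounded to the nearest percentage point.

First observation: θ = 360°·27/29.531 = 329.1°, so f = 0.071.
Second observation: θ = 24.4°, f = 0.045.
Δf = 0.045 − 0.071 = -0.026, i.e. -3 pp.

-3 percentage points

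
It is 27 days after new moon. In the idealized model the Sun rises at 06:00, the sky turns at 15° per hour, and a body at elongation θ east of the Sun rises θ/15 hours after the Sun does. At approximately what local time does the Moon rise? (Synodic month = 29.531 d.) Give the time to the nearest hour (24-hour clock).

The Moon has covered 27/29.531 of its cycle, so θ ≈ 360° × 27/29.531 = 329.1°.
Delay after the Sun = 329.1° / (15°/h) ≈ 21.94 h.
06:00 + 21.94 h ≈ 03:57 → 04:00 to the nearest hour.

04:00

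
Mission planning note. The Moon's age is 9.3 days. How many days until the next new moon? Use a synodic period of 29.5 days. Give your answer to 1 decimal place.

One full lunation from the last new moon is 29.5 d; remaining = 29.5 − 9.3 = 20.200 d.

20.2 days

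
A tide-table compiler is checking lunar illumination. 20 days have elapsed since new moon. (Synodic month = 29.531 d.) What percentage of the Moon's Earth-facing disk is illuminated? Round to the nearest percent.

Elongation θ = 360° × 20/29.531 ≈ 243.8°.
With cos θ = (-0.441), the lit fraction is (1 − (-0.441))/2 ≈ 0.721, so 72%.

72%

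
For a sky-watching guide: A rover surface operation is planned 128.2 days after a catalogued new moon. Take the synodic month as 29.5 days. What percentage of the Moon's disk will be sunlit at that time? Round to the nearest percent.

78%

128.2/29.5 = 4.346 lunations, so 4 complete cycles and 10.20 d into the next.
Phase angle: θ = 360°·(10.20 d)/(29.5 d) = 124.5°.
cos 124.5° = (-0.566), so f = (1 − (-0.566))/2 = 0.783, so 78%.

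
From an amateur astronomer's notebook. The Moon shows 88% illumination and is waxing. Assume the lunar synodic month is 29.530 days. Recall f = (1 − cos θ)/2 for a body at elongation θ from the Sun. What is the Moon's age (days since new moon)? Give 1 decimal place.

11.4 days

Invert f = (1 − cos θ)/2 to get cos θ = 1 − 2(0.88) = -0.760, hence θ₀ = arccos -0.760 = 139.5°.
Waxing ⇒ before full, so θ = 139.5°.
Age = 29.530 × 139.5°/360° ≈ 11.44 days.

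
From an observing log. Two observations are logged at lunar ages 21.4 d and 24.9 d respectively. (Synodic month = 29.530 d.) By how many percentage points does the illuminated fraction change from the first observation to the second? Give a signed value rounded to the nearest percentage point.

-36 pp

θ₁ = 360° × 21.4/29.530 = 260.9°, f₁ = (1 − cos θ₁)/2 = 0.579.
θ₂ = 360° × 24.9/29.530 = 303.6°, f₂ = (1 − cos θ₂)/2 = 0.224.
Change = f₂ − f₁ = -0.356 → -36 percentage points.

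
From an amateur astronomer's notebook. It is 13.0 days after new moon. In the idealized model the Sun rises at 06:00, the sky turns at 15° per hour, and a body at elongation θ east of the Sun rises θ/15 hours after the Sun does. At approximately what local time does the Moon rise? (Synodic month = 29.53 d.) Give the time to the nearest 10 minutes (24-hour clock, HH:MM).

Elongation θ = 360° × 13.0/29.53 ≈ 158.5°.
At 15° of sky rotation per hour, 158.5° corresponds to a 10.57 h lag.
06:00 + 10.566 h ≈ 16:34 → 16:30 to the nearest ten minutes.

16:30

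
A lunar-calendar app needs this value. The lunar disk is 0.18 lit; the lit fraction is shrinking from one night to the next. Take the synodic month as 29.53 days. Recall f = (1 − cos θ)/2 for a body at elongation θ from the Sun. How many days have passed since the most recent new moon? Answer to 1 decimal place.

cos θ = 1 − 2f = 0.640, giving a principal value of 50.2°.
Waning ⇒ past full, so θ = 360° − 50.2° = 309.8°.
Age = 29.53 × 309.8°/360° ≈ 25.41 days.

25.4 days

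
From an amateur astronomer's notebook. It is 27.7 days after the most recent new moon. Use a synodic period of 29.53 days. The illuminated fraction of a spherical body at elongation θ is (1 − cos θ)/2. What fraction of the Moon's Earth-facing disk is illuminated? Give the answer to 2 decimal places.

0.04

Elongation θ = 360° × 27.7/29.53 ≈ 337.7°.
cos 337.7° = 0.925, so f = (1 − 0.925)/2 = 0.037.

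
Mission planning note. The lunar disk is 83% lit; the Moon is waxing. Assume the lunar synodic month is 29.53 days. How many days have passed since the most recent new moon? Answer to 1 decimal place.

Invert f = (1 − cos θ)/2 to get cos θ = 1 − 2(0.83) = -0.660, hence θ₀ = arccos -0.660 = 131.3°.
The Moon is waxing (0°–180°), so θ = 131.3° directly.
Age = 29.53 × 131.3°/360° ≈ 10.77 days.

10.8 days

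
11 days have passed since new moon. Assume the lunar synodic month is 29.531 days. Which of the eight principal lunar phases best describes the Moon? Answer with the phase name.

θ ≈ 360° × 11/29.531 = 134°, which falls in the waxing gibbous sector.

waxing gibbous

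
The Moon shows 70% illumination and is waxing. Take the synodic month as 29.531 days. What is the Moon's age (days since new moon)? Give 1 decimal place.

From f = (1 − cos θ)/2: cos θ = 1 − 2×0.70 = -0.400; arccos → 113.6°.
Waxing ⇒ before full, so θ = 113.6°.
That fraction of the synodic month is 113.6/360 × 29.531 d ≈ 9.32 d.

9.3 days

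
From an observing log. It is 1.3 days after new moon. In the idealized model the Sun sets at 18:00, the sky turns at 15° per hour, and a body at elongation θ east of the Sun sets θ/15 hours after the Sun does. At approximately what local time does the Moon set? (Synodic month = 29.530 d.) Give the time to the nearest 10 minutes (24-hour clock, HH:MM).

19:00

The Moon has covered 1.3/29.530 of its cycle, so θ ≈ 360° × 1.3/29.530 = 15.8°.
Delay after the Sun = 15.8° / (15°/h) ≈ 1.06 h.
18:00 + 1.057 h ≈ 19:03 → 19:00 to the nearest ten minutes.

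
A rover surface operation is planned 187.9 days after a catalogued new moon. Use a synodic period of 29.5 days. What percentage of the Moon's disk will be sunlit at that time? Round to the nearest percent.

187.9 d spans 6 complete synodic months (6 × 29.5 = 177.00 d) plus 10.90 d.
The Moon has covered 10.90/29.5 of its cycle, so θ ≈ 360° × 10.90/29.5 = 133.0°.
Illuminated fraction = (1 − cos 133.0°)/2 = (1 − (-0.682))/2 ≈ 0.841, so 84%.

84%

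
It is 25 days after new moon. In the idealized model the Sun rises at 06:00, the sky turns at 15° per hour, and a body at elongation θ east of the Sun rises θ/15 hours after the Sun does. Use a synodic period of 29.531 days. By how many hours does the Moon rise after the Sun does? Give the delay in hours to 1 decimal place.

The Moon has covered 25/29.531 of its cycle, so θ ≈ 360° × 25/29.531 = 304.8°.
At 15° of sky rotation per hour, 304.8° corresponds to a 20.32 h lag.
So the Moon rises 20.32 h after the Sun.

20.3 h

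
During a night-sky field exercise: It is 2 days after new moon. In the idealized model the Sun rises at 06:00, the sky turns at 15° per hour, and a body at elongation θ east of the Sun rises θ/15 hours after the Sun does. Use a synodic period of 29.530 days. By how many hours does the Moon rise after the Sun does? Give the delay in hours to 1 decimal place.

Elongation θ = 360° × 2/29.530 ≈ 24.4°.
Delay after the Sun = 24.4° / (15°/h) ≈ 1.63 h.
So the Moon rises 1.63 h after the Sun.

1.6 h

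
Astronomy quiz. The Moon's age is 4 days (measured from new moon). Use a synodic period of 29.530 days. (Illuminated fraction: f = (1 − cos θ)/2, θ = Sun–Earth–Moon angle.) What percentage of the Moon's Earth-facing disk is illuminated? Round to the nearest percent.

17%

The Moon has covered 4/29.530 of its cycle, so θ ≈ 360° × 4/29.530 = 48.8°.
Illuminated fraction = (1 − cos 48.8°)/2 = (1 − 0.659)/2 ≈ 0.170, so 17%.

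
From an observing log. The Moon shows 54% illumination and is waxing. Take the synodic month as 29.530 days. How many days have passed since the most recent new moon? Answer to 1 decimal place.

7.8 days

From f = (1 − cos θ)/2: cos θ = 1 − 2×0.54 = -0.080; arccos → 94.6°.
Before full moon the principal value applies: θ = 94.6°.
That fraction of the synodic month is 94.6/360 × 29.530 d ≈ 7.76 d.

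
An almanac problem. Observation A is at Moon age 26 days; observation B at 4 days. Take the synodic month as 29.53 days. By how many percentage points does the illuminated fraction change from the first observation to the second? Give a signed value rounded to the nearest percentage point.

θ₁ = 360° × 26/29.53 = 317.0°, f₁ = (1 − cos θ₁)/2 = 0.135.
θ₂ = 360° × 4/29.53 = 48.8°, f₂ = (1 − cos θ₂)/2 = 0.170.
Change = f₂ − f₁ = +0.036 → +4 percentage points.

+4 percentage points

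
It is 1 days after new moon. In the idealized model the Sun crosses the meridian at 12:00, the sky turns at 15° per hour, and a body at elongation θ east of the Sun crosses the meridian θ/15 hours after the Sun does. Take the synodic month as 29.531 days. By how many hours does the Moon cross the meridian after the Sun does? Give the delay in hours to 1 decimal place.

0.8 h

The Moon has covered 1/29.531 of its cycle, so θ ≈ 360° × 1/29.531 = 12.2°.
At 15° of sky rotation per hour, 12.2° corresponds to a 0.81 h lag.
So the Moon crosses the meridian 0.81 h after the Sun.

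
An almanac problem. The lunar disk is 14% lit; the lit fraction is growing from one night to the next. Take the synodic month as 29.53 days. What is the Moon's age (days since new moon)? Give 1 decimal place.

From f = (1 − cos θ)/2: cos θ = 1 − 2×0.14 = 0.720; arccos → 43.9°.
Before full moon the principal value applies: θ = 43.9°.
That fraction of the synodic month is 43.9/360 × 29.53 d ≈ 3.60 d.

3.6 days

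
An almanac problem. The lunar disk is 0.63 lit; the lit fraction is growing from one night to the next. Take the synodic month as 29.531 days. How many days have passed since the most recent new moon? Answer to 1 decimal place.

8.6 days

From f = (1 − cos θ)/2: cos θ = 1 − 2×0.63 = -0.260; arccos → 105.1°.
Before full moon the principal value applies: θ = 105.1°.
At 360°/29.531 d per day, 105.1° corresponds to 8.62 days.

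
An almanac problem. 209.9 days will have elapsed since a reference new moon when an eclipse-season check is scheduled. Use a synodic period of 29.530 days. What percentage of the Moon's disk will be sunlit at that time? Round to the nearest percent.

Reduce mod P: 209.9 − 7×29.530 = 3.19 d into the current lunation.
Phase angle: θ = 360°·(3.19 d)/(29.530 d) = 38.9°.
With cos θ = 0.778, the lit fraction is (1 − 0.778)/2 ≈ 0.111, so 11%.

11%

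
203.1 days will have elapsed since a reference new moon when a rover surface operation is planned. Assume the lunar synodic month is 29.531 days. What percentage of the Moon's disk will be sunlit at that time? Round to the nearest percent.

203.1 d spans 6 complete synodic months (6 × 29.531 = 177.19 d) plus 25.91 d.
The Moon has covered 25.91/29.531 of its cycle, so θ ≈ 360° × 25.91/29.531 = 315.9°.
cos 315.9° = 0.718, so f = (1 − 0.718)/2 = 0.141, so 14%.

14%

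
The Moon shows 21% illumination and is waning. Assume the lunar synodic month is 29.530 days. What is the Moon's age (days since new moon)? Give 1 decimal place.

From f = (1 − cos θ)/2: cos θ = 1 − 2×0.21 = 0.580; arccos → 54.5°.
A waning Moon lies in 180°–360°, so θ = 360° − 54.5° = 305.5°.
At 360°/29.530 d per day, 305.5° corresponds to 25.06 days.

25.1 days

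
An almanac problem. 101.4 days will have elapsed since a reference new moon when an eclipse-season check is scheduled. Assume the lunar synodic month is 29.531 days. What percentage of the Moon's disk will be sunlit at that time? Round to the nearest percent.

96%

101.4/29.531 = 3.434 lunations, so 3 complete cycles and 12.81 d into the next.
Elongation θ = 360° × 12.81/29.531 ≈ 156.1°.
Illuminated fraction = (1 − cos 156.1°)/2 = (1 − (-0.914))/2 ≈ 0.957, so 96%.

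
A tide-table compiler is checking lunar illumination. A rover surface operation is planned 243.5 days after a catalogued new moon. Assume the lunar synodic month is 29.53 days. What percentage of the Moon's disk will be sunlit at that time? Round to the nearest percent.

243.5/29.53 = 8.246 lunations, so 8 complete cycles and 7.26 d into the next.
Phase angle: θ = 360°·(7.26 d)/(29.53 d) = 88.5°.
With cos θ = 0.026, the lit fraction is (1 − 0.026)/2 ≈ 0.487, so 49%.

49%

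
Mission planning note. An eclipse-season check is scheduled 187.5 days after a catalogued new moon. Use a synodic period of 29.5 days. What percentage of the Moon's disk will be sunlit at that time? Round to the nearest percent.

81%

187.5/29.5 = 6.356 lunations, so 6 complete cycles and 10.50 d into the next.
The Moon has covered 10.50/29.5 of its cycle, so θ ≈ 360° × 10.50/29.5 = 128.1°.
Illuminated fraction = (1 − cos 128.1°)/2 = (1 − (-0.618))/2 ≈ 0.809, so 81%.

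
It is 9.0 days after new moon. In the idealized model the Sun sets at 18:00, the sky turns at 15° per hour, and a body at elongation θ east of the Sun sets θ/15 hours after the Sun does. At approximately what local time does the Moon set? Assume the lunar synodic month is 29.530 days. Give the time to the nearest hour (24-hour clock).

The Moon has covered 9.0/29.530 of its cycle, so θ ≈ 360° × 9.0/29.530 = 109.7°.
The Moon trails the Sun by θ/15 = 109.7/15 ≈ 7.31 hours.
18:00 + 7.31 h ≈ 01:19 → 01:00 to the nearest hour.

01:00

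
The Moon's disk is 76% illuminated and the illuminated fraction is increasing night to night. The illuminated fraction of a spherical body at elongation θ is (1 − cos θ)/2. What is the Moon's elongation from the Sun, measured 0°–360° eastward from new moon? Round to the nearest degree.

121°

Invert f = (1 − cos θ)/2 to get cos θ = 1 − 2(0.76) = -0.520, hence θ₀ = arccos -0.520 = 121.3°.
The Moon is waxing (0°–180°), so θ = 121.3° directly.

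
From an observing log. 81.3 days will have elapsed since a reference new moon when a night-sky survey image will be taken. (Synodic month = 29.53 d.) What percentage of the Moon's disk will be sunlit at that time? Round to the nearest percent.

Reduce mod P: 81.3 − 2×29.53 = 22.24 d into the current lunation.
The Moon has covered 22.24/29.53 of its cycle, so θ ≈ 360° × 22.24/29.53 = 271.1°.
Illuminated fraction = (1 − cos 271.1°)/2 = (1 − 0.020)/2 ≈ 0.490, so 49%.

49%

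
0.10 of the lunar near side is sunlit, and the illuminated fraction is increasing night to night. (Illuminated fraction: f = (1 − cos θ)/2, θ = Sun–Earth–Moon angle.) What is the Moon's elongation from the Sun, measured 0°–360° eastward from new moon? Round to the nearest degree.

37°

Invert f = (1 − cos θ)/2 to get cos θ = 1 − 2(0.10) = 0.800, hence θ₀ = arccos 0.800 = 36.9°.
Waxing ⇒ before full, so θ = 36.9°.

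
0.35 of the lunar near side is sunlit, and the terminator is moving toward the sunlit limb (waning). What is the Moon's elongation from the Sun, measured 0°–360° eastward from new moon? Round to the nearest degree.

cos θ = 1 − 2f = 0.300, giving a principal value of 72.5°.
Waning ⇒ past full, so θ = 360° − 72.5° = 287.5°.

287°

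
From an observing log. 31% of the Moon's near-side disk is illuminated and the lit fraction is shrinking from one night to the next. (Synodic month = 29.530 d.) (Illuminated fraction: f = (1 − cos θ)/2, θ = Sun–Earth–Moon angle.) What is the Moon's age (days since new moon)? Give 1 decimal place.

cos θ = 1 − 2f = 0.380, giving a principal value of 67.7°.
Since the Moon is past full (waning), take the reflex angle: θ = 360° − 67.7° = 292.3°.
That fraction of the synodic month is 292.3/360 × 29.530 d ≈ 23.98 d.

24.0 days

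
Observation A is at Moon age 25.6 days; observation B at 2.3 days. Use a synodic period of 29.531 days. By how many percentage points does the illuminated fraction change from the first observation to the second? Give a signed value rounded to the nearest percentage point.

-11 percentage points

θ₁ = 360° × 25.6/29.531 = 312.1°, f₁ = (1 − cos θ₁)/2 = 0.165.
θ₂ = 360° × 2.3/29.531 = 28.0°, f₂ = (1 − cos θ₂)/2 = 0.059.
Change = f₂ − f₁ = -0.106 → -11 percentage points.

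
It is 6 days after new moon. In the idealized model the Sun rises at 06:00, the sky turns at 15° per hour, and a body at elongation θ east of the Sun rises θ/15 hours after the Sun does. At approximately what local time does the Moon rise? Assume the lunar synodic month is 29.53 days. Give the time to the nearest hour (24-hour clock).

Elongation θ = 360° × 6/29.53 ≈ 73.1°.
At 15° of sky rotation per hour, 73.1° corresponds to a 4.88 h lag.
06:00 + 4.88 h ≈ 10:53 → 11:00 to the nearest hour.

11:00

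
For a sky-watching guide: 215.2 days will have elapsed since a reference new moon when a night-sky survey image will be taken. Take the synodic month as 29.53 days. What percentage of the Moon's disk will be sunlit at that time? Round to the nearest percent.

62%

Reduce mod P: 215.2 − 7×29.53 = 8.49 d into the current lunation.
Elongation θ = 360° × 8.49/29.53 ≈ 103.5°.
cos 103.5° = (-0.233), so f = (1 − (-0.233))/2 = 0.617, so 62%.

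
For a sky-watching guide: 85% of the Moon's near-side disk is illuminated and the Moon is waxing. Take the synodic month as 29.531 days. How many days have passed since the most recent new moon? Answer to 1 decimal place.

11.0 days

Invert f = (1 − cos θ)/2 to get cos θ = 1 − 2(0.85) = -0.700, hence θ₀ = arccos -0.700 = 134.4°.
The Moon is waxing (0°–180°), so θ = 134.4° directly.
At 360°/29.531 d per day, 134.4° corresponds to 11.03 days.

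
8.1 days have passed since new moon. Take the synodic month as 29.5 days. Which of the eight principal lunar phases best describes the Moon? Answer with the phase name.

first quarter

θ ≈ 360° × 8.1/29.5 = 99°, which falls in the first quarter sector.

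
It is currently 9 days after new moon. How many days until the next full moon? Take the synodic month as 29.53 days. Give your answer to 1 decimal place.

Full moon is 0.5 of the way through the cycle: age 0.5 × 29.53 = 14.765 d.
So 5.765 days remain (14.765 − 9).

5.8 days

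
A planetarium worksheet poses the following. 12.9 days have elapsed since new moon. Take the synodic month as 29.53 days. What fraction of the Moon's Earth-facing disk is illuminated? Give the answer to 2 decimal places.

Elongation θ = 360° × 12.9/29.53 ≈ 157.3°.
cos 157.3° = (-0.922), so f = (1 − (-0.922))/2 = 0.961.

0.96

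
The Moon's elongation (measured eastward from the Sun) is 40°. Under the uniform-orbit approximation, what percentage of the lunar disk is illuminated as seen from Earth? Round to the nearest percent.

12%

f = (1 − cos 40°)/2 = (1 − 0.766)/2 ≈ 0.117, i.e. 12%.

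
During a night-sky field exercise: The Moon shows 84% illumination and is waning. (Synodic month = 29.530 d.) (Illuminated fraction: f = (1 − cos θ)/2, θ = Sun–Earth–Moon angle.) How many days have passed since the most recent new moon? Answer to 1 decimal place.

18.6 days

From f = (1 − cos θ)/2: cos θ = 1 − 2×0.84 = -0.680; arccos → 132.8°.
A waning Moon lies in 180°–360°, so θ = 360° − 132.8° = 227.2°.
Age = 29.530 × 227.2°/360° ≈ 18.63 days.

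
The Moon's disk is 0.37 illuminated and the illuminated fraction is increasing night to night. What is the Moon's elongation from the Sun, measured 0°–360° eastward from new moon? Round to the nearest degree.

75°

From f = (1 − cos θ)/2: cos θ = 1 − 2×0.37 = 0.260; arccos → 74.9°.
Before full moon the principal value applies: θ = 74.9°.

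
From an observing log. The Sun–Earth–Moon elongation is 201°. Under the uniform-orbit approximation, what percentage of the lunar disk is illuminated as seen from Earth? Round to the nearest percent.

Half-versine of 201°: (1 − (-0.934))/2 = 0.967, i.e. 97%.

97%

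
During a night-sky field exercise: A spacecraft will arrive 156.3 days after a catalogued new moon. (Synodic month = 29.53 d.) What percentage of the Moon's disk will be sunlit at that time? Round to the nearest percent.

156.3/29.53 = 5.293 lunations, so 5 complete cycles and 8.65 d into the next.
Phase angle: θ = 360°·(8.65 d)/(29.53 d) = 105.5°.
Illuminated fraction = (1 − cos 105.5°)/2 = (1 − (-0.266))/2 ≈ 0.633, so 63%.

63%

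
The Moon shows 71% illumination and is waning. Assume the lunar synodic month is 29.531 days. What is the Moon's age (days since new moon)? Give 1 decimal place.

Invert f = (1 − cos θ)/2 to get cos θ = 1 − 2(0.71) = -0.420, hence θ₀ = arccos -0.420 = 114.8°.
Since the Moon is past full (waning), take the reflex angle: θ = 360° − 114.8° = 245.2°.
At 360°/29.531 d per day, 245.2° corresponds to 20.11 days.

20.1 days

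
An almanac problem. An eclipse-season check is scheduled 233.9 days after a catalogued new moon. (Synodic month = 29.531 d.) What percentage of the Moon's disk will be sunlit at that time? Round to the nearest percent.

233.9 d spans 7 complete synodic months (7 × 29.531 = 206.72 d) plus 27.18 d.
Elongation θ = 360° × 27.18/29.531 ≈ 331.4°.
cos 331.4° = 0.878, so f = (1 − 0.878)/2 = 0.061, so 6%.

6%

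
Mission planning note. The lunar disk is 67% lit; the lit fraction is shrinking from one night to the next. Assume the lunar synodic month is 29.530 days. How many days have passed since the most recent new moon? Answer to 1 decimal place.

Invert f = (1 − cos θ)/2 to get cos θ = 1 − 2(0.67) = -0.340, hence θ₀ = arccos -0.340 = 109.9°.
Waning ⇒ past full, so θ = 360° − 109.9° = 250.1°.
At 360°/29.530 d per day, 250.1° corresponds to 20.52 days.

20.5 days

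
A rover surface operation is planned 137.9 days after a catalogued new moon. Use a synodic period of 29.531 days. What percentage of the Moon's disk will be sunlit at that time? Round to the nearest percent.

74%

Reduce mod P: 137.9 − 4×29.531 = 19.78 d into the current lunation.
Elongation θ = 360° × 19.78/29.531 ≈ 241.1°.
With cos θ = (-0.484), the lit fraction is (1 − (-0.484))/2 ≈ 0.742, so 74%.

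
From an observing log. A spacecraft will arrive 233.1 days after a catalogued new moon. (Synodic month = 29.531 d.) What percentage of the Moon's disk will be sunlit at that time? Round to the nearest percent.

Reduce mod P: 233.1 − 7×29.531 = 26.38 d into the current lunation.
The Moon has covered 26.38/29.531 of its cycle, so θ ≈ 360° × 26.38/29.531 = 321.6°.
Illuminated fraction = (1 − cos 321.6°)/2 = (1 − 0.784)/2 ≈ 0.108, so 11%.

11%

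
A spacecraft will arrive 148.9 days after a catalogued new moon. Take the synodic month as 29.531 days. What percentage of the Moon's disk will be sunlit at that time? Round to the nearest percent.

2%

148.9/29.531 = 5.042 lunations, so 5 complete cycles and 1.25 d into the next.
The Moon has covered 1.25/29.531 of its cycle, so θ ≈ 360° × 1.25/29.531 = 15.2°.
cos 15.2° = 0.965, so f = (1 − 0.965)/2 = 0.017, so 2%.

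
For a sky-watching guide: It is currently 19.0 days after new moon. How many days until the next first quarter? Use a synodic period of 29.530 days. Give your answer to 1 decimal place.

First quarter is 0.25 of the way through the cycle: age 0.25 × 29.530 = 7.383 d.
This lunation's first quarter (7.383 d) has passed, so add one period: 36.913 − 19.0 = 17.913 days.

17.9 days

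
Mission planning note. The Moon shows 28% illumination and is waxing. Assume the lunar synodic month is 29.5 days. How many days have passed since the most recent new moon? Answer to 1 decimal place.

Invert f = (1 − cos θ)/2 to get cos θ = 1 − 2(0.28) = 0.440, hence θ₀ = arccos 0.440 = 63.9°.
Waxing ⇒ before full, so θ = 63.9°.
Age = 29.5 × 63.9°/360° ≈ 5.24 days.

5.2 days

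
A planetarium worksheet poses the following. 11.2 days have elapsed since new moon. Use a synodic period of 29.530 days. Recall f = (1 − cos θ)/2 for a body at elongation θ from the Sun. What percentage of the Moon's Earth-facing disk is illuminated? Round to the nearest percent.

86%

The Moon has covered 11.2/29.530 of its cycle, so θ ≈ 360° × 11.2/29.530 = 136.5°.
cos 136.5° = (-0.726), so f = (1 − (-0.726))/2 = 0.863, so 86%.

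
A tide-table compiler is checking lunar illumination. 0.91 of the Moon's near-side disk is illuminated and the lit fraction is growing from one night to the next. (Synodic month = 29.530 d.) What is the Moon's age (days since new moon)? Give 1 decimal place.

11.9 days

Invert f = (1 − cos θ)/2 to get cos θ = 1 − 2(0.91) = -0.820, hence θ₀ = arccos -0.820 = 145.1°.
Before full moon the principal value applies: θ = 145.1°.
At 360°/29.530 d per day, 145.1° corresponds to 11.90 days.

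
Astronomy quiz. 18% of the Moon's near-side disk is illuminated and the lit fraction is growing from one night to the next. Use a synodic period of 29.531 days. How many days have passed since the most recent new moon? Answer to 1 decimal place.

From f = (1 − cos θ)/2: cos θ = 1 − 2×0.18 = 0.640; arccos → 50.2°.
Before full moon the principal value applies: θ = 50.2°.
That fraction of the synodic month is 50.2/360 × 29.531 d ≈ 4.12 d.

4.1 days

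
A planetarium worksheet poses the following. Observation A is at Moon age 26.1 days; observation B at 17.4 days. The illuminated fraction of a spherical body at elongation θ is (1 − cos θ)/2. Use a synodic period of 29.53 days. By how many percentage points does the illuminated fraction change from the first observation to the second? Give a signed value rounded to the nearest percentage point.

+80 percentage points

θ₁ = 360° × 26.1/29.53 = 318.2°, f₁ = (1 − cos θ₁)/2 = 0.127.
θ₂ = 360° × 17.4/29.53 = 212.1°, f₂ = (1 − cos θ₂)/2 = 0.923.
Change = f₂ − f₁ = +0.796 → +80 percentage points.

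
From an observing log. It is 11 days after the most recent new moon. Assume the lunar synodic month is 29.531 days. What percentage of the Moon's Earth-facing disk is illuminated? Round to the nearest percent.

85%

Elongation θ = 360° × 11/29.531 ≈ 134.1°.
Illuminated fraction = (1 − cos 134.1°)/2 = (1 − (-0.696))/2 ≈ 0.848, so 85%.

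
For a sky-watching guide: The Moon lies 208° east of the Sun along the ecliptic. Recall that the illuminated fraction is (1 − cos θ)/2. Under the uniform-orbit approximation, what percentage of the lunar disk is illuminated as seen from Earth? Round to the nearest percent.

cos 208° = (-0.883), so f = (1 − (-0.883))/2 = 0.941, i.e. 94%.

94%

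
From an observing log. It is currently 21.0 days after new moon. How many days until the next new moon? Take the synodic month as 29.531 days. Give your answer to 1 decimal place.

8.5 days

One full lunation from the last new moon is 29.531 d; remaining = 29.531 − 21.0 = 8.531 d.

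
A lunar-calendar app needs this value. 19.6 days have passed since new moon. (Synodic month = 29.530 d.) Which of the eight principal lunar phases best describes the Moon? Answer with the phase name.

θ ≈ 360° × 19.6/29.530 = 239°, which falls in the waning gibbous sector.

waning gibbous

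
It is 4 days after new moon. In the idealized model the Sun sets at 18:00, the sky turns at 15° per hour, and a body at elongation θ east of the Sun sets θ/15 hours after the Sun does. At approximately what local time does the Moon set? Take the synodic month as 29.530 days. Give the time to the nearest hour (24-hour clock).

Phase angle: θ = 360°·(4 d)/(29.530 d) = 48.8°.
Delay after the Sun = 48.8° / (15°/h) ≈ 3.25 h.
18:00 + 3.25 h ≈ 21:15 → 21:00 to the nearest hour.

21:00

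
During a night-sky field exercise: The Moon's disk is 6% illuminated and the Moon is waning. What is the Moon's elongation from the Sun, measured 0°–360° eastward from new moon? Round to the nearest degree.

From f = (1 − cos θ)/2: cos θ = 1 − 2×0.06 = 0.880; arccos → 28.4°.
A waning Moon lies in 180°–360°, so θ = 360° − 28.4° = 331.6°.

332°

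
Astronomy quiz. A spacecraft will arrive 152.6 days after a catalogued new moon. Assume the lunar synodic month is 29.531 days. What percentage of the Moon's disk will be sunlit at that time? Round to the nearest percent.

25%

152.6/29.531 = 5.167 lunations, so 5 complete cycles and 4.94 d into the next.
The Moon has covered 4.94/29.531 of its cycle, so θ ≈ 360° × 4.94/29.531 = 60.3°.
Illuminated fraction = (1 − cos 60.3°)/2 = (1 − 0.496)/2 ≈ 0.252, so 25%.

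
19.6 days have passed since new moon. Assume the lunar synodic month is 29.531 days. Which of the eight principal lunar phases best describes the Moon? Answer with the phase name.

At 19.6/29.531 of the cycle, θ ≈ 239° — the waning gibbous range.

waning gibbous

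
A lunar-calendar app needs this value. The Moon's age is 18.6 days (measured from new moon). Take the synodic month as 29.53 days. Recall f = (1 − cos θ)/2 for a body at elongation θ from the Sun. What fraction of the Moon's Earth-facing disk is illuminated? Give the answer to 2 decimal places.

0.84

Elongation θ = 360° × 18.6/29.53 ≈ 226.8°.
Illuminated fraction = (1 − cos 226.8°)/2 = (1 − (-0.685))/2 ≈ 0.843.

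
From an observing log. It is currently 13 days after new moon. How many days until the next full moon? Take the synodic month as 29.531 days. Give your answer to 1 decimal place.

1.8 days

Full moon occurs at elongation 180°, i.e. at age 29.531 × 180/360 = 14.765 d.
So 1.765 days remain (14.765 − 13).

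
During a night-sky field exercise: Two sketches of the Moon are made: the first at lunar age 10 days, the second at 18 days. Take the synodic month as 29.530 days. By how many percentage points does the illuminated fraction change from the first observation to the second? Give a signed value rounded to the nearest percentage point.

+12 pp

First observation: θ = 360°·10/29.530 = 121.9°, so f = 0.764.
Second observation: θ = 219.4°, f = 0.886.
Δf = 0.886 − 0.764 = +0.122, i.e. +12 pp.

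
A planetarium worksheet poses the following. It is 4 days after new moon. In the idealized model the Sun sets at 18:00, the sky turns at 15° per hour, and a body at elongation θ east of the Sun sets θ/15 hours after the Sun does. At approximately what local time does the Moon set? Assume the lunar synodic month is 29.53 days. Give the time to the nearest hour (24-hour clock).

The Moon has covered 4/29.53 of its cycle, so θ ≈ 360° × 4/29.53 = 48.8°.
At 15° of sky rotation per hour, 48.8° corresponds to a 3.25 h lag.
18:00 + 3.25 h ≈ 21:15 → 21:00 to the nearest hour.

21:00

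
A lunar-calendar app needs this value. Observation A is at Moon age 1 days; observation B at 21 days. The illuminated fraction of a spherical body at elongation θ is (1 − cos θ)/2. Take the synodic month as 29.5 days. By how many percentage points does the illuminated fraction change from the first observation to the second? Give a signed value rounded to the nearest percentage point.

+61 pp

θ₁ = 360° × 1/29.5 = 12.2°, f₁ = (1 − cos θ₁)/2 = 0.011.
θ₂ = 360° × 21/29.5 = 256.3°, f₂ = (1 − cos θ₂)/2 = 0.619.
Change = f₂ − f₁ = +0.607 → +61 percentage points.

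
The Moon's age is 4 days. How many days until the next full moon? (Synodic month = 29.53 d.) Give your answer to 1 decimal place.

Full moon occurs at elongation 180°, i.e. at age 29.53 × 180/360 = 14.765 d.
That is 14.765 − 4 = 10.765 days ahead.

10.8 days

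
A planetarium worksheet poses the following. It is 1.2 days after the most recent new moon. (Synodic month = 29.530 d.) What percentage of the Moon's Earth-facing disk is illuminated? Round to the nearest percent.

Phase angle: θ = 360°·(1.2 d)/(29.530 d) = 14.6°.
cos 14.6° = 0.968, so f = (1 − 0.968)/2 = 0.016, so 2%.

2%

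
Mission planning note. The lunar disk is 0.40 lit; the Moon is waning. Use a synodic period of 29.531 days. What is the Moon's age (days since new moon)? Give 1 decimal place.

Invert f = (1 − cos θ)/2 to get cos θ = 1 − 2(0.40) = 0.200, hence θ₀ = arccos 0.200 = 78.5°.
Waning ⇒ past full, so θ = 360° − 78.5° = 281.5°.
At 360°/29.531 d per day, 281.5° corresponds to 23.09 days.

23.1 days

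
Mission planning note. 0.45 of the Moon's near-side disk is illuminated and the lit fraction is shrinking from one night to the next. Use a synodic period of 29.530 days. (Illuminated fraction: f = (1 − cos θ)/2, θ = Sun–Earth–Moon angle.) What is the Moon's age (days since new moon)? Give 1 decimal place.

cos θ = 1 − 2f = 0.100, giving a principal value of 84.3°.
Waning ⇒ past full, so θ = 360° − 84.3° = 275.7°.
At 360°/29.530 d per day, 275.7° corresponds to 22.62 days.

22.6 days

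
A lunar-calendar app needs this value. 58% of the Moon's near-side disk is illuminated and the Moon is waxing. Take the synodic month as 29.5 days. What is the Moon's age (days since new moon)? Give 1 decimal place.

cos θ = 1 − 2f = -0.160, giving a principal value of 99.2°.
The Moon is waxing (0°–180°), so θ = 99.2° directly.
That fraction of the synodic month is 99.2/360 × 29.5 d ≈ 8.13 d.

8.1 days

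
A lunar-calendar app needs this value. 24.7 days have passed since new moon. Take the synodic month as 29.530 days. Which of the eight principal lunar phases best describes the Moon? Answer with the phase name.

At 24.7/29.530 of the cycle, θ ≈ 301° — the waning crescent range.

waning crescent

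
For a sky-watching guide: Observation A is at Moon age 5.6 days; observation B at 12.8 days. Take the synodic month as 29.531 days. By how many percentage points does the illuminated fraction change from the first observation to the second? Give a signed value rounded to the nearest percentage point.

+64 percentage points

First observation: θ = 360°·5.6/29.531 = 68.3°, so f = 0.315.
Second observation: θ = 156.0°, f = 0.957.
Δf = 0.957 − 0.315 = +0.642, i.e. +64 pp.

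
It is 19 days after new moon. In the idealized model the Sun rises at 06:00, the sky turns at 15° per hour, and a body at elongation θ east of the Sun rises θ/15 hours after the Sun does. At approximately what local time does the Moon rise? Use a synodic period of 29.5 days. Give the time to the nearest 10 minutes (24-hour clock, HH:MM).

The Moon has covered 19/29.5 of its cycle, so θ ≈ 360° × 19/29.5 = 231.9°.
Delay after the Sun = 231.9° / (15°/h) ≈ 15.46 h.
06:00 + 15.458 h ≈ 21:27 → 21:30 to the nearest ten minutes.

21:30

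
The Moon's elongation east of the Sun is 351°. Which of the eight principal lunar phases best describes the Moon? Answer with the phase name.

new moon

351° lies in the new moon sector of the 8-phase cycle.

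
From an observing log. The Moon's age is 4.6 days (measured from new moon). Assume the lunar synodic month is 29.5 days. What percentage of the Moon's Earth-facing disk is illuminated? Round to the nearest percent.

22%

Phase angle: θ = 360°·(4.6 d)/(29.5 d) = 56.1°.
cos 56.1° = 0.557, so f = (1 − 0.557)/2 = 0.221, so 22%.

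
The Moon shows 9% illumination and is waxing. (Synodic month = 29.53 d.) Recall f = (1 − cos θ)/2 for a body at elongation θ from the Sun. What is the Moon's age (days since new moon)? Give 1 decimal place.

2.9 days

From f = (1 − cos θ)/2: cos θ = 1 − 2×0.09 = 0.820; arccos → 34.9°.
The Moon is waxing (0°–180°), so θ = 34.9° directly.
Age = 29.53 × 34.9°/360° ≈ 2.86 days.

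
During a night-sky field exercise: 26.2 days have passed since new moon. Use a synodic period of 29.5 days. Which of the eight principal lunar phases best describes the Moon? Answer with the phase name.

θ ≈ 360° × 26.2/29.5 = 320°, which falls in the waning crescent sector.

waning crescent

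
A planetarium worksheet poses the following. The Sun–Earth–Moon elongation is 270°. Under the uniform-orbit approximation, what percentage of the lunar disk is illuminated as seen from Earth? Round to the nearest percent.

cos 270° = (-0.000), so f = (1 − (-0.000))/2 = 0.500, i.e. 50%.

50%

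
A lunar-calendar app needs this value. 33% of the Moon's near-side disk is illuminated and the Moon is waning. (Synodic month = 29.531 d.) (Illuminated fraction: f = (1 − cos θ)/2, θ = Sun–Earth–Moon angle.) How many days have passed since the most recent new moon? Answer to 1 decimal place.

Invert f = (1 − cos θ)/2 to get cos θ = 1 − 2(0.33) = 0.340, hence θ₀ = arccos 0.340 = 70.1°.
Since the Moon is past full (waning), take the reflex angle: θ = 360° − 70.1° = 289.9°.
That fraction of the synodic month is 289.9/360 × 29.531 d ≈ 23.78 d.

23.8 days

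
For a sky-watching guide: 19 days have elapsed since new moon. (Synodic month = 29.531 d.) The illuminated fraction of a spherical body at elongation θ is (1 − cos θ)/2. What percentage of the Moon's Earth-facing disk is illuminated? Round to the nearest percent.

81%

Elongation θ = 360° × 19/29.531 ≈ 231.6°.
cos 231.6° = (-0.621), so f = (1 − (-0.621))/2 = 0.810, so 81%.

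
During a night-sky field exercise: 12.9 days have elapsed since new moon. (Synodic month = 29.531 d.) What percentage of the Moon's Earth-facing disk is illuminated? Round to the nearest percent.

The Moon has covered 12.9/29.531 of its cycle, so θ ≈ 360° × 12.9/29.531 = 157.3°.
cos 157.3° = (-0.922), so f = (1 − (-0.922))/2 = 0.961, so 96%.

96%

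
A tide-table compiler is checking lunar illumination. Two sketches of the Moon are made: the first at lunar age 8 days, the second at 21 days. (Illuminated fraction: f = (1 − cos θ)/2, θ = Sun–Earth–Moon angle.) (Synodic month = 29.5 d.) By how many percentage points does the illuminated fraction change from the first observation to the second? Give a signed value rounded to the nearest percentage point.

θ₁ = 360° × 8/29.5 = 97.6°, f₁ = (1 − cos θ₁)/2 = 0.566.
θ₂ = 360° × 21/29.5 = 256.3°, f₂ = (1 − cos θ₂)/2 = 0.619.
Change = f₂ − f₁ = +0.052 → +5 percentage points.

+5 pp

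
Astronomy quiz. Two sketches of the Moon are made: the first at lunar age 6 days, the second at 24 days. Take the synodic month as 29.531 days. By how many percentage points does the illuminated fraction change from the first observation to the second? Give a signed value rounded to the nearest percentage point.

-5 pp

θ₁ = 360° × 6/29.531 = 73.1°, f₁ = (1 − cos θ₁)/2 = 0.355.
θ₂ = 360° × 24/29.531 = 292.6°, f₂ = (1 − cos θ₂)/2 = 0.308.
Change = f₂ − f₁ = -0.047 → -5 percentage points.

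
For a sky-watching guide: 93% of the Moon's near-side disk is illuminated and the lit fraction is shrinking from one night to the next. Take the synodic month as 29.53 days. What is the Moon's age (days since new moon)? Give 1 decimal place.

17.3 days

Invert f = (1 − cos θ)/2 to get cos θ = 1 − 2(0.93) = -0.860, hence θ₀ = arccos -0.860 = 149.3°.
Waning ⇒ past full, so θ = 360° − 149.3° = 210.7°.
At 360°/29.53 d per day, 210.7° corresponds to 17.28 days.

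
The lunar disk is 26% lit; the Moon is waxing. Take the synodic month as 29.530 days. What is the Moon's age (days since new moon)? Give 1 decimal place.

5.0 days

cos θ = 1 − 2f = 0.480, giving a principal value of 61.3°.
Waxing ⇒ before full, so θ = 61.3°.
Age = 29.530 × 61.3°/360° ≈ 5.03 days.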